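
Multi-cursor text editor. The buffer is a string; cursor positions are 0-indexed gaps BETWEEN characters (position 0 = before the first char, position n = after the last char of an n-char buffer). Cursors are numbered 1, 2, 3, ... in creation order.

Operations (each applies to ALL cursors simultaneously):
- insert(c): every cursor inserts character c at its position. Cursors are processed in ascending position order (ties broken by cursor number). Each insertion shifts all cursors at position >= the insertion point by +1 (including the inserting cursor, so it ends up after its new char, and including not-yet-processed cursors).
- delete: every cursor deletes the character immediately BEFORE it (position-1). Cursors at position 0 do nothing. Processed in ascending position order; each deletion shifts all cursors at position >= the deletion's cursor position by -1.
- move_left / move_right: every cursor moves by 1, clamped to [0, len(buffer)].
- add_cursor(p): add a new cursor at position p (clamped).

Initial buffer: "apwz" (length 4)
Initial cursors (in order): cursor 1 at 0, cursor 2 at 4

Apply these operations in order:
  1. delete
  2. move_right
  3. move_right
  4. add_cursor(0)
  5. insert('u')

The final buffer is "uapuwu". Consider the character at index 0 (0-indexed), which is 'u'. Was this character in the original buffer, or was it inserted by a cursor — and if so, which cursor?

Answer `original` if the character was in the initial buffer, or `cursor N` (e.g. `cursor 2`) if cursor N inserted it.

After op 1 (delete): buffer="apw" (len 3), cursors c1@0 c2@3, authorship ...
After op 2 (move_right): buffer="apw" (len 3), cursors c1@1 c2@3, authorship ...
After op 3 (move_right): buffer="apw" (len 3), cursors c1@2 c2@3, authorship ...
After op 4 (add_cursor(0)): buffer="apw" (len 3), cursors c3@0 c1@2 c2@3, authorship ...
After op 5 (insert('u')): buffer="uapuwu" (len 6), cursors c3@1 c1@4 c2@6, authorship 3..1.2
Authorship (.=original, N=cursor N): 3 . . 1 . 2
Index 0: author = 3

Answer: cursor 3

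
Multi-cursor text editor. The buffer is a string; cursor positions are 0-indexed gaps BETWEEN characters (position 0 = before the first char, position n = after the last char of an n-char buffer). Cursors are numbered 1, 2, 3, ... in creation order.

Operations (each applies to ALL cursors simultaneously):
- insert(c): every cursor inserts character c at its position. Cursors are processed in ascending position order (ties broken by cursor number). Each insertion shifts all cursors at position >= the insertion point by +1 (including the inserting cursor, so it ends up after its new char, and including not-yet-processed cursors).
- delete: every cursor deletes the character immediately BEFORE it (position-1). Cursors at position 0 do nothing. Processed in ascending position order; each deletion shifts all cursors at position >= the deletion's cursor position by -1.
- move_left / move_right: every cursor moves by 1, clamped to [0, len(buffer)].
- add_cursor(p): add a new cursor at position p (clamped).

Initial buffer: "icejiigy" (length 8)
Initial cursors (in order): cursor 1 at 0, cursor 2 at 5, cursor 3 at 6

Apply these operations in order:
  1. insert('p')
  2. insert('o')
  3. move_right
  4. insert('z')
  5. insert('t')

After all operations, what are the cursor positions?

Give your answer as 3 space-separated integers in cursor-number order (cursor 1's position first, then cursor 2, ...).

After op 1 (insert('p')): buffer="picejipipgy" (len 11), cursors c1@1 c2@7 c3@9, authorship 1.....2.3..
After op 2 (insert('o')): buffer="poicejipoipogy" (len 14), cursors c1@2 c2@9 c3@12, authorship 11.....22.33..
After op 3 (move_right): buffer="poicejipoipogy" (len 14), cursors c1@3 c2@10 c3@13, authorship 11.....22.33..
After op 4 (insert('z')): buffer="poizcejipoizpogzy" (len 17), cursors c1@4 c2@12 c3@16, authorship 11.1....22.233.3.
After op 5 (insert('t')): buffer="poiztcejipoiztpogzty" (len 20), cursors c1@5 c2@14 c3@19, authorship 11.11....22.2233.33.

Answer: 5 14 19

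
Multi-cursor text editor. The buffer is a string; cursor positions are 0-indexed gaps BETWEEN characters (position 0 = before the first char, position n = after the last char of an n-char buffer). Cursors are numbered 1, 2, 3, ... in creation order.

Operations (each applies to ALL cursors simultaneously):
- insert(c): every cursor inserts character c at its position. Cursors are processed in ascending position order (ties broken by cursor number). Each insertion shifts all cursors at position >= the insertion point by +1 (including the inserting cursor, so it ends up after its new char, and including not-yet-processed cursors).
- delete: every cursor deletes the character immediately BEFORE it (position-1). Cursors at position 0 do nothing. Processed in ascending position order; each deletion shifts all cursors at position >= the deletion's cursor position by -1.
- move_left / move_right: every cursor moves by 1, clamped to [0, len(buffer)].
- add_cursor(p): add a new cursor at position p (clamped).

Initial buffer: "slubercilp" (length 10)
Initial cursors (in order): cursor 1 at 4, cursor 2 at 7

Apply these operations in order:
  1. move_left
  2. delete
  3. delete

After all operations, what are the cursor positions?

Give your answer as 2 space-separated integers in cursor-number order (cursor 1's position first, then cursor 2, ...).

Answer: 1 2

Derivation:
After op 1 (move_left): buffer="slubercilp" (len 10), cursors c1@3 c2@6, authorship ..........
After op 2 (delete): buffer="slbecilp" (len 8), cursors c1@2 c2@4, authorship ........
After op 3 (delete): buffer="sbcilp" (len 6), cursors c1@1 c2@2, authorship ......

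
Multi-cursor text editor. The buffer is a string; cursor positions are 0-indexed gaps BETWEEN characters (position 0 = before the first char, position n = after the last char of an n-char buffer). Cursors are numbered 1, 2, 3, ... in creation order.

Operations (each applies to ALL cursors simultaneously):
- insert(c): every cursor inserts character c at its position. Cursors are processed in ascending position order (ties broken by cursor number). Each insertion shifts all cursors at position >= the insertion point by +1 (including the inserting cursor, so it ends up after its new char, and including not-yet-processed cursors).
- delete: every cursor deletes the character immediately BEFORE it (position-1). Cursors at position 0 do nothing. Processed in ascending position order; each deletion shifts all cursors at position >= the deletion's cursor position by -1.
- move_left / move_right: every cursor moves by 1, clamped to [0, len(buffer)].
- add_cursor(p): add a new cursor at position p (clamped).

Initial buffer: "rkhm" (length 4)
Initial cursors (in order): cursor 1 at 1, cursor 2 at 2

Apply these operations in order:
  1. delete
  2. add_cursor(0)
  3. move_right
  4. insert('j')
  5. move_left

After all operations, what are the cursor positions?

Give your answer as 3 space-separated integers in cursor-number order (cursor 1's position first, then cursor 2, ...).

After op 1 (delete): buffer="hm" (len 2), cursors c1@0 c2@0, authorship ..
After op 2 (add_cursor(0)): buffer="hm" (len 2), cursors c1@0 c2@0 c3@0, authorship ..
After op 3 (move_right): buffer="hm" (len 2), cursors c1@1 c2@1 c3@1, authorship ..
After op 4 (insert('j')): buffer="hjjjm" (len 5), cursors c1@4 c2@4 c3@4, authorship .123.
After op 5 (move_left): buffer="hjjjm" (len 5), cursors c1@3 c2@3 c3@3, authorship .123.

Answer: 3 3 3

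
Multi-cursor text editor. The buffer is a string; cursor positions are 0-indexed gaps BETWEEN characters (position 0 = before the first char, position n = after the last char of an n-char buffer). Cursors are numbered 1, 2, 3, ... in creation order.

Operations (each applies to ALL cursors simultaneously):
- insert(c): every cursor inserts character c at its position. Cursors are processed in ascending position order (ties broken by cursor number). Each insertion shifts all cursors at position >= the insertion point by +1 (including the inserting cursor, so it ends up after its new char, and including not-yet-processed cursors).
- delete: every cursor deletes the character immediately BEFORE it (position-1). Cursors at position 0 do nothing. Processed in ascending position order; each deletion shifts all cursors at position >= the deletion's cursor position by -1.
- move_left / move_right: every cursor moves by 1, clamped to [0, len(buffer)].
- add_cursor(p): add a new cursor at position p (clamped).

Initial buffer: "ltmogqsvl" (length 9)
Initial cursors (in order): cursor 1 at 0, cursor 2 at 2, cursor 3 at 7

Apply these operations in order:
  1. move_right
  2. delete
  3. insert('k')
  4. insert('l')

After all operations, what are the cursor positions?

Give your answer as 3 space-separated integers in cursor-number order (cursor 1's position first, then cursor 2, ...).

Answer: 2 5 11

Derivation:
After op 1 (move_right): buffer="ltmogqsvl" (len 9), cursors c1@1 c2@3 c3@8, authorship .........
After op 2 (delete): buffer="togqsl" (len 6), cursors c1@0 c2@1 c3@5, authorship ......
After op 3 (insert('k')): buffer="ktkogqskl" (len 9), cursors c1@1 c2@3 c3@8, authorship 1.2....3.
After op 4 (insert('l')): buffer="kltklogqskll" (len 12), cursors c1@2 c2@5 c3@11, authorship 11.22....33.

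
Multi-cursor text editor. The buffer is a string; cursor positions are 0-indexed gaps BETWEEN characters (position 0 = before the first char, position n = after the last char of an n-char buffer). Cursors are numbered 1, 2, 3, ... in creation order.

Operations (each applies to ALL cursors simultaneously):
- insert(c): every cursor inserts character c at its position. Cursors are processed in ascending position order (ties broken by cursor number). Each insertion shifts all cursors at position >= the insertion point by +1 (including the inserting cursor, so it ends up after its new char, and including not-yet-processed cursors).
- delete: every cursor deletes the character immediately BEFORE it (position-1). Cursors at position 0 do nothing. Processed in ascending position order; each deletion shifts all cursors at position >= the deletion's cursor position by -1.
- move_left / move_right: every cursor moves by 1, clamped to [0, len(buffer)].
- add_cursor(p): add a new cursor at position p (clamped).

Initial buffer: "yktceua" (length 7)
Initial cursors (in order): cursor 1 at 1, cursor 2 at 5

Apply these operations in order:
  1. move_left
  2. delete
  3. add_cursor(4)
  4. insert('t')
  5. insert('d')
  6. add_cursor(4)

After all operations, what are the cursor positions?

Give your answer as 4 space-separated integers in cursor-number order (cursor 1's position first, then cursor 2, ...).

Answer: 2 7 10 4

Derivation:
After op 1 (move_left): buffer="yktceua" (len 7), cursors c1@0 c2@4, authorship .......
After op 2 (delete): buffer="ykteua" (len 6), cursors c1@0 c2@3, authorship ......
After op 3 (add_cursor(4)): buffer="ykteua" (len 6), cursors c1@0 c2@3 c3@4, authorship ......
After op 4 (insert('t')): buffer="tykttetua" (len 9), cursors c1@1 c2@5 c3@7, authorship 1...2.3..
After op 5 (insert('d')): buffer="tdykttdetdua" (len 12), cursors c1@2 c2@7 c3@10, authorship 11...22.33..
After op 6 (add_cursor(4)): buffer="tdykttdetdua" (len 12), cursors c1@2 c4@4 c2@7 c3@10, authorship 11...22.33..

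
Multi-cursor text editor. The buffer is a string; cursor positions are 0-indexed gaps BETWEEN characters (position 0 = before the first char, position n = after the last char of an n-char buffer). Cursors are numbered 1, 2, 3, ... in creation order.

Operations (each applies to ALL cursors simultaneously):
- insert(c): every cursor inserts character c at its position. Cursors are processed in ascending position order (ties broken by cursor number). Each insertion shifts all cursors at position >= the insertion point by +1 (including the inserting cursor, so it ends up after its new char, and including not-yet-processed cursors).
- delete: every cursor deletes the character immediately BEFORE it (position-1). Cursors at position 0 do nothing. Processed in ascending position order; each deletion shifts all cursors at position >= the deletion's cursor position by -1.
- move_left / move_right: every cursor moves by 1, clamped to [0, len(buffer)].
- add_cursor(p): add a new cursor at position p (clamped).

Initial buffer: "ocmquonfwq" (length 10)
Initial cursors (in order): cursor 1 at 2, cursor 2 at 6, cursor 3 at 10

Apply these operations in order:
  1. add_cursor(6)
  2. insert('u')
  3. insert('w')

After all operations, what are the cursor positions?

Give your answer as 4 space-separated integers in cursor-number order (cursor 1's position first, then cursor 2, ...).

After op 1 (add_cursor(6)): buffer="ocmquonfwq" (len 10), cursors c1@2 c2@6 c4@6 c3@10, authorship ..........
After op 2 (insert('u')): buffer="ocumquouunfwqu" (len 14), cursors c1@3 c2@9 c4@9 c3@14, authorship ..1....24....3
After op 3 (insert('w')): buffer="ocuwmquouuwwnfwquw" (len 18), cursors c1@4 c2@12 c4@12 c3@18, authorship ..11....2424....33

Answer: 4 12 18 12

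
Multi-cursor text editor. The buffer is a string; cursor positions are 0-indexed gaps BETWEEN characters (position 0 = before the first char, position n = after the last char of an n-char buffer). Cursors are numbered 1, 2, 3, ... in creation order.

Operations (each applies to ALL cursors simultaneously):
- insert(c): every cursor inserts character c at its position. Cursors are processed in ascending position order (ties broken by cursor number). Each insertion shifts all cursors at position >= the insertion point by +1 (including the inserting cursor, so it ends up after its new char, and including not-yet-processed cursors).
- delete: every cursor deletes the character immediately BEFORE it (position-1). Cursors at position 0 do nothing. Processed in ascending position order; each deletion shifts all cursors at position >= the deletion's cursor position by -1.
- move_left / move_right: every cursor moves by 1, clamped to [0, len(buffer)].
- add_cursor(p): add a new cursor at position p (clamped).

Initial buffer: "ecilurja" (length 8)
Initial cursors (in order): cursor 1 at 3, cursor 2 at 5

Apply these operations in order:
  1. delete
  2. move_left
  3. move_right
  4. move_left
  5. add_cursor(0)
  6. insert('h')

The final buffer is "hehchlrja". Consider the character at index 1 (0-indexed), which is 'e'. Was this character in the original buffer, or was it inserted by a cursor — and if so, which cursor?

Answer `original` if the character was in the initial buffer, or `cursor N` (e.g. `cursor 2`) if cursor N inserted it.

Answer: original

Derivation:
After op 1 (delete): buffer="eclrja" (len 6), cursors c1@2 c2@3, authorship ......
After op 2 (move_left): buffer="eclrja" (len 6), cursors c1@1 c2@2, authorship ......
After op 3 (move_right): buffer="eclrja" (len 6), cursors c1@2 c2@3, authorship ......
After op 4 (move_left): buffer="eclrja" (len 6), cursors c1@1 c2@2, authorship ......
After op 5 (add_cursor(0)): buffer="eclrja" (len 6), cursors c3@0 c1@1 c2@2, authorship ......
After op 6 (insert('h')): buffer="hehchlrja" (len 9), cursors c3@1 c1@3 c2@5, authorship 3.1.2....
Authorship (.=original, N=cursor N): 3 . 1 . 2 . . . .
Index 1: author = original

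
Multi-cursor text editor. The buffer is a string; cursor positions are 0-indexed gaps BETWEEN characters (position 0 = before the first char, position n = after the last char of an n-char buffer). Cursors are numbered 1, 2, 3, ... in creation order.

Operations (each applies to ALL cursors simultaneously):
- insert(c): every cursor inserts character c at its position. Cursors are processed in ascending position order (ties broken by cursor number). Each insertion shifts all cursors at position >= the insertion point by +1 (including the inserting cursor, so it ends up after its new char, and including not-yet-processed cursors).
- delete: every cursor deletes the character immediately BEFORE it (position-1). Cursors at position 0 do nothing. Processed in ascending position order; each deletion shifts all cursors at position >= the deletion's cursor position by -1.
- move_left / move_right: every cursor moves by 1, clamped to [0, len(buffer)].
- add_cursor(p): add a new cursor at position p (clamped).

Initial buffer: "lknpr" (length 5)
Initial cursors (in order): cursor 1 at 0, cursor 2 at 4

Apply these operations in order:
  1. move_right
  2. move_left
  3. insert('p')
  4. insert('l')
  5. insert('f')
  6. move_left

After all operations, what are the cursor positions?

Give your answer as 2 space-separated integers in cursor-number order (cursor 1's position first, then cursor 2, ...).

Answer: 2 9

Derivation:
After op 1 (move_right): buffer="lknpr" (len 5), cursors c1@1 c2@5, authorship .....
After op 2 (move_left): buffer="lknpr" (len 5), cursors c1@0 c2@4, authorship .....
After op 3 (insert('p')): buffer="plknppr" (len 7), cursors c1@1 c2@6, authorship 1....2.
After op 4 (insert('l')): buffer="pllknpplr" (len 9), cursors c1@2 c2@8, authorship 11....22.
After op 5 (insert('f')): buffer="plflknpplfr" (len 11), cursors c1@3 c2@10, authorship 111....222.
After op 6 (move_left): buffer="plflknpplfr" (len 11), cursors c1@2 c2@9, authorship 111....222.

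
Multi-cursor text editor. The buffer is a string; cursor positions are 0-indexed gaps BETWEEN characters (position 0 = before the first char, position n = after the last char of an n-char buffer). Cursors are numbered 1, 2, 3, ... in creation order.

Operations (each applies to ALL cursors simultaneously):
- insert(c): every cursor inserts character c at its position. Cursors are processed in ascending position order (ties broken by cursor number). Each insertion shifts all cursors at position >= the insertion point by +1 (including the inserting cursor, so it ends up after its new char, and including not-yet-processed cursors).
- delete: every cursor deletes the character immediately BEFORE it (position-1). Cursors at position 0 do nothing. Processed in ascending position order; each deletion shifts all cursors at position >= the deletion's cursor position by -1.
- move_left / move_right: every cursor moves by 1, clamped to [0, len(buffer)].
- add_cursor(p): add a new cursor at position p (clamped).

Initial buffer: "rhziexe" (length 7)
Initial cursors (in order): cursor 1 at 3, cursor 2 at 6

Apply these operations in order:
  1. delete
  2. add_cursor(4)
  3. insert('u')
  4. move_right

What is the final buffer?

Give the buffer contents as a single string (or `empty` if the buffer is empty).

After op 1 (delete): buffer="rhiee" (len 5), cursors c1@2 c2@4, authorship .....
After op 2 (add_cursor(4)): buffer="rhiee" (len 5), cursors c1@2 c2@4 c3@4, authorship .....
After op 3 (insert('u')): buffer="rhuieuue" (len 8), cursors c1@3 c2@7 c3@7, authorship ..1..23.
After op 4 (move_right): buffer="rhuieuue" (len 8), cursors c1@4 c2@8 c3@8, authorship ..1..23.

Answer: rhuieuue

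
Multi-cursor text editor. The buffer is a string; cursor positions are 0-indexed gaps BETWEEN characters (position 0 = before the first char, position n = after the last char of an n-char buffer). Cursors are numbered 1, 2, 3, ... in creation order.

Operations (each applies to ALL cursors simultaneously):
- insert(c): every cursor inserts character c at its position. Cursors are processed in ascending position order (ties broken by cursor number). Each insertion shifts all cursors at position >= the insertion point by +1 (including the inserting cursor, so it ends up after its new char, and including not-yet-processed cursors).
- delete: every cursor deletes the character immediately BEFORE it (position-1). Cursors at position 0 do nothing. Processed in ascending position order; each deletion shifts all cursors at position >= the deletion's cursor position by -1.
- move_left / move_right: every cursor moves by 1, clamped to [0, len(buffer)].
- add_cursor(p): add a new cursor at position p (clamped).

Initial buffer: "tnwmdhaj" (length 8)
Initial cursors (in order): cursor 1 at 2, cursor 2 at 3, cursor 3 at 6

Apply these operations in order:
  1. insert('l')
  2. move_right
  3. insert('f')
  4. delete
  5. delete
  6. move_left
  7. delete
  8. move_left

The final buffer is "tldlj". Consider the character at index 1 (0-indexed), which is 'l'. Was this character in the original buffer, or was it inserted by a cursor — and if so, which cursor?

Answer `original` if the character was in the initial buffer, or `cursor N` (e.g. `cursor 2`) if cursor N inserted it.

Answer: cursor 2

Derivation:
After op 1 (insert('l')): buffer="tnlwlmdhlaj" (len 11), cursors c1@3 c2@5 c3@9, authorship ..1.2...3..
After op 2 (move_right): buffer="tnlwlmdhlaj" (len 11), cursors c1@4 c2@6 c3@10, authorship ..1.2...3..
After op 3 (insert('f')): buffer="tnlwflmfdhlafj" (len 14), cursors c1@5 c2@8 c3@13, authorship ..1.12.2..3.3.
After op 4 (delete): buffer="tnlwlmdhlaj" (len 11), cursors c1@4 c2@6 c3@10, authorship ..1.2...3..
After op 5 (delete): buffer="tnlldhlj" (len 8), cursors c1@3 c2@4 c3@7, authorship ..12..3.
After op 6 (move_left): buffer="tnlldhlj" (len 8), cursors c1@2 c2@3 c3@6, authorship ..12..3.
After op 7 (delete): buffer="tldlj" (len 5), cursors c1@1 c2@1 c3@3, authorship .2.3.
After op 8 (move_left): buffer="tldlj" (len 5), cursors c1@0 c2@0 c3@2, authorship .2.3.
Authorship (.=original, N=cursor N): . 2 . 3 .
Index 1: author = 2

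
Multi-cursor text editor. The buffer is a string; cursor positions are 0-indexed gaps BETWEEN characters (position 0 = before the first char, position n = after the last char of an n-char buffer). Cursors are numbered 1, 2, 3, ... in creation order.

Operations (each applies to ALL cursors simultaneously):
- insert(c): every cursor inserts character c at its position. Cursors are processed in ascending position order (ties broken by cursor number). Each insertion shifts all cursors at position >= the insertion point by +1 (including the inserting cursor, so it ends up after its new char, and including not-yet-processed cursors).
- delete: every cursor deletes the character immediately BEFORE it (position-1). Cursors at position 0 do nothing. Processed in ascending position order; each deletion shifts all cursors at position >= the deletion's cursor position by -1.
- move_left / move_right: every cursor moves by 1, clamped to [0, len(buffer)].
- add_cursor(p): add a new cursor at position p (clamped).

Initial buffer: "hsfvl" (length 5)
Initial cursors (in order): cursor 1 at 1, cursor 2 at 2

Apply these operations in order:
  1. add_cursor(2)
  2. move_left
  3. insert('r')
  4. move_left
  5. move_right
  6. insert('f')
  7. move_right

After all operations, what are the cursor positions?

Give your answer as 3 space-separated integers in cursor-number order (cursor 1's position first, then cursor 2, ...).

Answer: 3 8 8

Derivation:
After op 1 (add_cursor(2)): buffer="hsfvl" (len 5), cursors c1@1 c2@2 c3@2, authorship .....
After op 2 (move_left): buffer="hsfvl" (len 5), cursors c1@0 c2@1 c3@1, authorship .....
After op 3 (insert('r')): buffer="rhrrsfvl" (len 8), cursors c1@1 c2@4 c3@4, authorship 1.23....
After op 4 (move_left): buffer="rhrrsfvl" (len 8), cursors c1@0 c2@3 c3@3, authorship 1.23....
After op 5 (move_right): buffer="rhrrsfvl" (len 8), cursors c1@1 c2@4 c3@4, authorship 1.23....
After op 6 (insert('f')): buffer="rfhrrffsfvl" (len 11), cursors c1@2 c2@7 c3@7, authorship 11.2323....
After op 7 (move_right): buffer="rfhrrffsfvl" (len 11), cursors c1@3 c2@8 c3@8, authorship 11.2323....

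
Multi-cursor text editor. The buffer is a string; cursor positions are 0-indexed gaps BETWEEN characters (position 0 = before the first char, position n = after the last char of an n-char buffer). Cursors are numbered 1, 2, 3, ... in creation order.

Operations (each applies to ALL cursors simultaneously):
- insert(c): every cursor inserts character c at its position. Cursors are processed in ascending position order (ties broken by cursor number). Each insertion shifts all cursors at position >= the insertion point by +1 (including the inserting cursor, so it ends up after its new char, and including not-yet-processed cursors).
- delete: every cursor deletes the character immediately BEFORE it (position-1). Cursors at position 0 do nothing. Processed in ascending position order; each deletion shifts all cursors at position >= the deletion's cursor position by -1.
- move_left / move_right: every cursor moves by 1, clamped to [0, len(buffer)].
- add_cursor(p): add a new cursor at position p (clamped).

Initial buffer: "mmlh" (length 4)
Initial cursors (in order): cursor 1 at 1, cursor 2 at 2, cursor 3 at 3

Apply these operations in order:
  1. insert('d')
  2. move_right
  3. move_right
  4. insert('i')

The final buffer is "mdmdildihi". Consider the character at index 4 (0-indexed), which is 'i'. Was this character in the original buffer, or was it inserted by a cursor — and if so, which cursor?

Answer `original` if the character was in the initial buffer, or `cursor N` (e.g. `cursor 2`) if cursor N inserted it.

Answer: cursor 1

Derivation:
After op 1 (insert('d')): buffer="mdmdldh" (len 7), cursors c1@2 c2@4 c3@6, authorship .1.2.3.
After op 2 (move_right): buffer="mdmdldh" (len 7), cursors c1@3 c2@5 c3@7, authorship .1.2.3.
After op 3 (move_right): buffer="mdmdldh" (len 7), cursors c1@4 c2@6 c3@7, authorship .1.2.3.
After op 4 (insert('i')): buffer="mdmdildihi" (len 10), cursors c1@5 c2@8 c3@10, authorship .1.21.32.3
Authorship (.=original, N=cursor N): . 1 . 2 1 . 3 2 . 3
Index 4: author = 1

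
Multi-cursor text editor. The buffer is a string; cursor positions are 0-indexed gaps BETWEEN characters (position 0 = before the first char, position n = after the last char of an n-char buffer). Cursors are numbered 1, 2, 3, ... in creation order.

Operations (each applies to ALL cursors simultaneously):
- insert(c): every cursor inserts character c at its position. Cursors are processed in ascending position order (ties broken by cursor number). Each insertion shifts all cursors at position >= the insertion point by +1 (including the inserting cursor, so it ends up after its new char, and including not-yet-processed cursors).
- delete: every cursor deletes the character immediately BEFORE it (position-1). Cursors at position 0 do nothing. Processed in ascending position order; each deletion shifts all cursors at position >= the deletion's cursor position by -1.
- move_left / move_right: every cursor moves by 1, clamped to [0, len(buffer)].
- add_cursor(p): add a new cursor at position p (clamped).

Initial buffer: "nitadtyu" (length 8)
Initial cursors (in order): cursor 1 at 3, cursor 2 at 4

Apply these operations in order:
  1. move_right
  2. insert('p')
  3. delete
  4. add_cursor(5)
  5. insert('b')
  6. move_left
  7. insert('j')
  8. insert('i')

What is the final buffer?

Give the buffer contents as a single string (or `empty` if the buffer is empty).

After op 1 (move_right): buffer="nitadtyu" (len 8), cursors c1@4 c2@5, authorship ........
After op 2 (insert('p')): buffer="nitapdptyu" (len 10), cursors c1@5 c2@7, authorship ....1.2...
After op 3 (delete): buffer="nitadtyu" (len 8), cursors c1@4 c2@5, authorship ........
After op 4 (add_cursor(5)): buffer="nitadtyu" (len 8), cursors c1@4 c2@5 c3@5, authorship ........
After op 5 (insert('b')): buffer="nitabdbbtyu" (len 11), cursors c1@5 c2@8 c3@8, authorship ....1.23...
After op 6 (move_left): buffer="nitabdbbtyu" (len 11), cursors c1@4 c2@7 c3@7, authorship ....1.23...
After op 7 (insert('j')): buffer="nitajbdbjjbtyu" (len 14), cursors c1@5 c2@10 c3@10, authorship ....11.2233...
After op 8 (insert('i')): buffer="nitajibdbjjiibtyu" (len 17), cursors c1@6 c2@13 c3@13, authorship ....111.223233...

Answer: nitajibdbjjiibtyu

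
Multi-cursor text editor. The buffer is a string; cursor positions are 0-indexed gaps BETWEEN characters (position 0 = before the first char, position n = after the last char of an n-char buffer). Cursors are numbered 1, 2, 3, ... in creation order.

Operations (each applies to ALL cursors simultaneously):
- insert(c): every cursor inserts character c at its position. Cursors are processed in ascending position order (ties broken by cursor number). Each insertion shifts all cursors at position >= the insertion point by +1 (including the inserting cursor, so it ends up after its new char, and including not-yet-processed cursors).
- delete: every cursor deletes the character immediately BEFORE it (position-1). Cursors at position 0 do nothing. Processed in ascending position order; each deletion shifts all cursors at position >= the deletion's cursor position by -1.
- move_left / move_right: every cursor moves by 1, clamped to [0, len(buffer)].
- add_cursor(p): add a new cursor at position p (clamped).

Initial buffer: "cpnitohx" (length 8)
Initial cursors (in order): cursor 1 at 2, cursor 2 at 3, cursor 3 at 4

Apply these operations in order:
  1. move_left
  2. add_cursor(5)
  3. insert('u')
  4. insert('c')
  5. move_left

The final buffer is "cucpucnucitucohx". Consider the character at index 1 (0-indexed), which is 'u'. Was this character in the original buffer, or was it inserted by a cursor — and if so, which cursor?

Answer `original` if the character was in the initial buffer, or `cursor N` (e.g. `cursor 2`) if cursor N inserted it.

Answer: cursor 1

Derivation:
After op 1 (move_left): buffer="cpnitohx" (len 8), cursors c1@1 c2@2 c3@3, authorship ........
After op 2 (add_cursor(5)): buffer="cpnitohx" (len 8), cursors c1@1 c2@2 c3@3 c4@5, authorship ........
After op 3 (insert('u')): buffer="cupunuituohx" (len 12), cursors c1@2 c2@4 c3@6 c4@9, authorship .1.2.3..4...
After op 4 (insert('c')): buffer="cucpucnucitucohx" (len 16), cursors c1@3 c2@6 c3@9 c4@13, authorship .11.22.33..44...
After op 5 (move_left): buffer="cucpucnucitucohx" (len 16), cursors c1@2 c2@5 c3@8 c4@12, authorship .11.22.33..44...
Authorship (.=original, N=cursor N): . 1 1 . 2 2 . 3 3 . . 4 4 . . .
Index 1: author = 1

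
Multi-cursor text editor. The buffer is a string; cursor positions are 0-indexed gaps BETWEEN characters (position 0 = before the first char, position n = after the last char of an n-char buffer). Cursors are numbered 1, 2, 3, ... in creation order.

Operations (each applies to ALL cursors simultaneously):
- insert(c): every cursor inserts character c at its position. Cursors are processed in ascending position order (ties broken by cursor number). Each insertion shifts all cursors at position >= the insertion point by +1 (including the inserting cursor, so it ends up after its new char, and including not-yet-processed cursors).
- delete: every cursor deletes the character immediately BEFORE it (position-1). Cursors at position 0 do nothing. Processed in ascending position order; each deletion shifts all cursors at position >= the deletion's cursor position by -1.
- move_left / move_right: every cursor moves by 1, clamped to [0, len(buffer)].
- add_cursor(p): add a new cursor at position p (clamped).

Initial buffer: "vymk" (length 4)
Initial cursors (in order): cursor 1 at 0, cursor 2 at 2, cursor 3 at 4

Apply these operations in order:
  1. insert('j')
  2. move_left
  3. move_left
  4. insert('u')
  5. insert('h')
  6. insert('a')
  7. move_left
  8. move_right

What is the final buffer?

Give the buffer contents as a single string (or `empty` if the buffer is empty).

Answer: uhajvuhayjmuhakj

Derivation:
After op 1 (insert('j')): buffer="jvyjmkj" (len 7), cursors c1@1 c2@4 c3@7, authorship 1..2..3
After op 2 (move_left): buffer="jvyjmkj" (len 7), cursors c1@0 c2@3 c3@6, authorship 1..2..3
After op 3 (move_left): buffer="jvyjmkj" (len 7), cursors c1@0 c2@2 c3@5, authorship 1..2..3
After op 4 (insert('u')): buffer="ujvuyjmukj" (len 10), cursors c1@1 c2@4 c3@8, authorship 11.2.2.3.3
After op 5 (insert('h')): buffer="uhjvuhyjmuhkj" (len 13), cursors c1@2 c2@6 c3@11, authorship 111.22.2.33.3
After op 6 (insert('a')): buffer="uhajvuhayjmuhakj" (len 16), cursors c1@3 c2@8 c3@14, authorship 1111.222.2.333.3
After op 7 (move_left): buffer="uhajvuhayjmuhakj" (len 16), cursors c1@2 c2@7 c3@13, authorship 1111.222.2.333.3
After op 8 (move_right): buffer="uhajvuhayjmuhakj" (len 16), cursors c1@3 c2@8 c3@14, authorship 1111.222.2.333.3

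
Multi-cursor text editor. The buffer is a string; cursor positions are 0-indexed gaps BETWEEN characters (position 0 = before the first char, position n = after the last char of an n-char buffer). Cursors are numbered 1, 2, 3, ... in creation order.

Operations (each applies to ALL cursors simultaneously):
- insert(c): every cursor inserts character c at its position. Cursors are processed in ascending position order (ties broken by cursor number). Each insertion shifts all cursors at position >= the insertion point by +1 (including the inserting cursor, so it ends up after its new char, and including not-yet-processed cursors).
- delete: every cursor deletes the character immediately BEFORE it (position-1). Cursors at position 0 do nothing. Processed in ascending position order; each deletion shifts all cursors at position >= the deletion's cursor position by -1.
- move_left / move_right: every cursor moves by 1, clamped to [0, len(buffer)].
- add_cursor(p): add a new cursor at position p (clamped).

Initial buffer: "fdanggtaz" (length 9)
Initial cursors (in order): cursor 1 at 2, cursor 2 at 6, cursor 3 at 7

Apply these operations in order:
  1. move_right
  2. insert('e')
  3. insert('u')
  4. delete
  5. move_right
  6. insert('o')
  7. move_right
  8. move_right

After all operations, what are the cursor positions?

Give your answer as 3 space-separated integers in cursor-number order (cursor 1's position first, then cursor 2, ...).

After op 1 (move_right): buffer="fdanggtaz" (len 9), cursors c1@3 c2@7 c3@8, authorship .........
After op 2 (insert('e')): buffer="fdaenggteaez" (len 12), cursors c1@4 c2@9 c3@11, authorship ...1....2.3.
After op 3 (insert('u')): buffer="fdaeunggteuaeuz" (len 15), cursors c1@5 c2@11 c3@14, authorship ...11....22.33.
After op 4 (delete): buffer="fdaenggteaez" (len 12), cursors c1@4 c2@9 c3@11, authorship ...1....2.3.
After op 5 (move_right): buffer="fdaenggteaez" (len 12), cursors c1@5 c2@10 c3@12, authorship ...1....2.3.
After op 6 (insert('o')): buffer="fdaenoggteaoezo" (len 15), cursors c1@6 c2@12 c3@15, authorship ...1.1...2.23.3
After op 7 (move_right): buffer="fdaenoggteaoezo" (len 15), cursors c1@7 c2@13 c3@15, authorship ...1.1...2.23.3
After op 8 (move_right): buffer="fdaenoggteaoezo" (len 15), cursors c1@8 c2@14 c3@15, authorship ...1.1...2.23.3

Answer: 8 14 15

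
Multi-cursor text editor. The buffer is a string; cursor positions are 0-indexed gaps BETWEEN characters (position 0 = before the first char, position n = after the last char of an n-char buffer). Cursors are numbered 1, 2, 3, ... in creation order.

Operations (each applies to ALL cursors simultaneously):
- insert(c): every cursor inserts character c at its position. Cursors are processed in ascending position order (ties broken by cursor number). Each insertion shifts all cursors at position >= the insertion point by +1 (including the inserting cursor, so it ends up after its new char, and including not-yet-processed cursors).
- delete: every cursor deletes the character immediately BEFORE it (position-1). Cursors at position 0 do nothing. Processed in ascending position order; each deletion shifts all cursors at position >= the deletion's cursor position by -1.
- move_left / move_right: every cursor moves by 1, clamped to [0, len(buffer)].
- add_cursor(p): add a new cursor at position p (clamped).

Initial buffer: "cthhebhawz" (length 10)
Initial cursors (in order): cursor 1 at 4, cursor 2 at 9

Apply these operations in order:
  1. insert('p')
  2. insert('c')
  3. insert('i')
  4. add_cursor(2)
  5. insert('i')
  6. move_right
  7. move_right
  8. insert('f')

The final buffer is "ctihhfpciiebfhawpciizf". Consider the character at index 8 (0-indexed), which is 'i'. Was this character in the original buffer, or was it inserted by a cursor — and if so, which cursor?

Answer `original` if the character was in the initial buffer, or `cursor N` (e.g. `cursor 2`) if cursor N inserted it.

Answer: cursor 1

Derivation:
After op 1 (insert('p')): buffer="cthhpebhawpz" (len 12), cursors c1@5 c2@11, authorship ....1.....2.
After op 2 (insert('c')): buffer="cthhpcebhawpcz" (len 14), cursors c1@6 c2@13, authorship ....11.....22.
After op 3 (insert('i')): buffer="cthhpciebhawpciz" (len 16), cursors c1@7 c2@15, authorship ....111.....222.
After op 4 (add_cursor(2)): buffer="cthhpciebhawpciz" (len 16), cursors c3@2 c1@7 c2@15, authorship ....111.....222.
After op 5 (insert('i')): buffer="ctihhpciiebhawpciiz" (len 19), cursors c3@3 c1@9 c2@18, authorship ..3..1111.....2222.
After op 6 (move_right): buffer="ctihhpciiebhawpciiz" (len 19), cursors c3@4 c1@10 c2@19, authorship ..3..1111.....2222.
After op 7 (move_right): buffer="ctihhpciiebhawpciiz" (len 19), cursors c3@5 c1@11 c2@19, authorship ..3..1111.....2222.
After op 8 (insert('f')): buffer="ctihhfpciiebfhawpciizf" (len 22), cursors c3@6 c1@13 c2@22, authorship ..3..31111..1...2222.2
Authorship (.=original, N=cursor N): . . 3 . . 3 1 1 1 1 . . 1 . . . 2 2 2 2 . 2
Index 8: author = 1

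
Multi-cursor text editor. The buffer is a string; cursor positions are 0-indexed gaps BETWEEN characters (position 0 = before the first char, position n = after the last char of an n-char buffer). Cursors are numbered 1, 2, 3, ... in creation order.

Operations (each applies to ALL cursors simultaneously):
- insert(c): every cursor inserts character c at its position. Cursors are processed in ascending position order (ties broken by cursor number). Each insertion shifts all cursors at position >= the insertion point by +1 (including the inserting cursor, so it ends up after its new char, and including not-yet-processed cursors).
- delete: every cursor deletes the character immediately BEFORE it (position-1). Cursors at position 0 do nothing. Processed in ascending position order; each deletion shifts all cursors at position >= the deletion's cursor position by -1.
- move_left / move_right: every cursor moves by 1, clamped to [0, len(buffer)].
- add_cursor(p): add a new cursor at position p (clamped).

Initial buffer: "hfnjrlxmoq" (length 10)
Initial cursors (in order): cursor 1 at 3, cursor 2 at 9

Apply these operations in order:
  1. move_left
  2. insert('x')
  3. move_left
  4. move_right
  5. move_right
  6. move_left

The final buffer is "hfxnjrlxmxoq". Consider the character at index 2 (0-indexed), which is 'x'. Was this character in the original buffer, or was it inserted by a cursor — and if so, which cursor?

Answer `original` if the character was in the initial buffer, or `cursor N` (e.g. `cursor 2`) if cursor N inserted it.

After op 1 (move_left): buffer="hfnjrlxmoq" (len 10), cursors c1@2 c2@8, authorship ..........
After op 2 (insert('x')): buffer="hfxnjrlxmxoq" (len 12), cursors c1@3 c2@10, authorship ..1......2..
After op 3 (move_left): buffer="hfxnjrlxmxoq" (len 12), cursors c1@2 c2@9, authorship ..1......2..
After op 4 (move_right): buffer="hfxnjrlxmxoq" (len 12), cursors c1@3 c2@10, authorship ..1......2..
After op 5 (move_right): buffer="hfxnjrlxmxoq" (len 12), cursors c1@4 c2@11, authorship ..1......2..
After op 6 (move_left): buffer="hfxnjrlxmxoq" (len 12), cursors c1@3 c2@10, authorship ..1......2..
Authorship (.=original, N=cursor N): . . 1 . . . . . . 2 . .
Index 2: author = 1

Answer: cursor 1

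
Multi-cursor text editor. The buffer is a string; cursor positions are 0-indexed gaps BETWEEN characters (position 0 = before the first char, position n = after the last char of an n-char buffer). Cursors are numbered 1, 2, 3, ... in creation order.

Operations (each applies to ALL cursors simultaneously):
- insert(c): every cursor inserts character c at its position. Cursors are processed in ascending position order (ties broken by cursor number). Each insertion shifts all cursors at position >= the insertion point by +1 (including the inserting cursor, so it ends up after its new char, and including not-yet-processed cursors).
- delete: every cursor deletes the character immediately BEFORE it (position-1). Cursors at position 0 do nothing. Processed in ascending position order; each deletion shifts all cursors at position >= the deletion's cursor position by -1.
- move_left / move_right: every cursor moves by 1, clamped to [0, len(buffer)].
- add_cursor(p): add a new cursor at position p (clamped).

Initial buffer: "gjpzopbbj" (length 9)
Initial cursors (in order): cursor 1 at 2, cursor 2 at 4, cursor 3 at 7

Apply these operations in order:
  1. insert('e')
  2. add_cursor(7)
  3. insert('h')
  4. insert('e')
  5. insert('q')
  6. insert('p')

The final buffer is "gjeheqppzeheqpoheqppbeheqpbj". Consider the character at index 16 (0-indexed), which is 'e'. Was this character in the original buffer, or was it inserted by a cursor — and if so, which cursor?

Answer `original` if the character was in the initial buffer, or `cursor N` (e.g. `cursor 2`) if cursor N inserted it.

Answer: cursor 4

Derivation:
After op 1 (insert('e')): buffer="gjepzeopbebj" (len 12), cursors c1@3 c2@6 c3@10, authorship ..1..2...3..
After op 2 (add_cursor(7)): buffer="gjepzeopbebj" (len 12), cursors c1@3 c2@6 c4@7 c3@10, authorship ..1..2...3..
After op 3 (insert('h')): buffer="gjehpzehohpbehbj" (len 16), cursors c1@4 c2@8 c4@10 c3@14, authorship ..11..22.4..33..
After op 4 (insert('e')): buffer="gjehepzeheohepbehebj" (len 20), cursors c1@5 c2@10 c4@13 c3@18, authorship ..111..222.44..333..
After op 5 (insert('q')): buffer="gjeheqpzeheqoheqpbeheqbj" (len 24), cursors c1@6 c2@12 c4@16 c3@22, authorship ..1111..2222.444..3333..
After op 6 (insert('p')): buffer="gjeheqppzeheqpoheqppbeheqpbj" (len 28), cursors c1@7 c2@14 c4@19 c3@26, authorship ..11111..22222.4444..33333..
Authorship (.=original, N=cursor N): . . 1 1 1 1 1 . . 2 2 2 2 2 . 4 4 4 4 . . 3 3 3 3 3 . .
Index 16: author = 4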